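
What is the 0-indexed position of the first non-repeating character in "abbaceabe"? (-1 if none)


Input: abbaceabe
Character frequencies:
  'a': 3
  'b': 3
  'c': 1
  'e': 2
Scanning left to right for freq == 1:
  Position 0 ('a'): freq=3, skip
  Position 1 ('b'): freq=3, skip
  Position 2 ('b'): freq=3, skip
  Position 3 ('a'): freq=3, skip
  Position 4 ('c'): unique! => answer = 4

4


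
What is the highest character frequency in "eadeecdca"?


Input: eadeecdca
Character counts:
  'a': 2
  'c': 2
  'd': 2
  'e': 3
Maximum frequency: 3

3


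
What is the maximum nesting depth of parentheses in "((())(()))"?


Input: "((())(()))"
Tracking depth:
  Position 0 '(': depth becomes 1
  Position 1 '(': depth becomes 2
  Position 2 '(': depth becomes 3
  Position 3 ')': depth becomes 2
  Position 4 ')': depth becomes 1
  Position 5 '(': depth becomes 2
  Position 6 '(': depth becomes 3
  Position 7 ')': depth becomes 2
  Position 8 ')': depth becomes 1
  Position 9 ')': depth becomes 0
Maximum depth reached: 3

3


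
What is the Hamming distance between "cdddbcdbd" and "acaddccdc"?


Comparing "cdddbcdbd" and "acaddccdc" position by position:
  Position 0: 'c' vs 'a' => differ
  Position 1: 'd' vs 'c' => differ
  Position 2: 'd' vs 'a' => differ
  Position 3: 'd' vs 'd' => same
  Position 4: 'b' vs 'd' => differ
  Position 5: 'c' vs 'c' => same
  Position 6: 'd' vs 'c' => differ
  Position 7: 'b' vs 'd' => differ
  Position 8: 'd' vs 'c' => differ
Total differences (Hamming distance): 7

7


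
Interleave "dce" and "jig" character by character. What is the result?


Interleaving "dce" and "jig":
  Position 0: 'd' from first, 'j' from second => "dj"
  Position 1: 'c' from first, 'i' from second => "ci"
  Position 2: 'e' from first, 'g' from second => "eg"
Result: djcieg

djcieg


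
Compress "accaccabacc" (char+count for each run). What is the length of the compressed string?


Input: accaccabacc
Runs:
  'a' x 1 => "a1"
  'c' x 2 => "c2"
  'a' x 1 => "a1"
  'c' x 2 => "c2"
  'a' x 1 => "a1"
  'b' x 1 => "b1"
  'a' x 1 => "a1"
  'c' x 2 => "c2"
Compressed: "a1c2a1c2a1b1a1c2"
Compressed length: 16

16


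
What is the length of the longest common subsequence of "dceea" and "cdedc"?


LCS of "dceea" and "cdedc"
DP table:
           c    d    e    d    c
      0    0    0    0    0    0
  d   0    0    1    1    1    1
  c   0    1    1    1    1    2
  e   0    1    1    2    2    2
  e   0    1    1    2    2    2
  a   0    1    1    2    2    2
LCS length = dp[5][5] = 2

2


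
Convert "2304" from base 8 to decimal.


Input: "2304" in base 8
Positional expansion:
  Digit '2' (value 2) x 8^3 = 1024
  Digit '3' (value 3) x 8^2 = 192
  Digit '0' (value 0) x 8^1 = 0
  Digit '4' (value 4) x 8^0 = 4
Sum = 1220

1220


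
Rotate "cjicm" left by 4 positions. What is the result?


Input: "cjicm", rotate left by 4
First 4 characters: "cjic"
Remaining characters: "m"
Concatenate remaining + first: "m" + "cjic" = "mcjic"

mcjic


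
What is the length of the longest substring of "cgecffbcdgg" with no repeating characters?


Input: "cgecffbcdgg"
Sliding window (track last position of each char):
  Position 0 ('c'): window [0,0] length 1 -- new best
  Position 1 ('g'): window [0,1] length 2 -- new best
  Position 2 ('e'): window [0,2] length 3 -- new best
  Position 3 ('c'): repeat (last at 0), move window start to 1
  Position 3 ('c'): window [1,3] length 3
  Position 4 ('f'): window [1,4] length 4 -- new best
  Position 5 ('f'): repeat (last at 4), move window start to 5
  Position 5 ('f'): window [5,5] length 1
  Position 6 ('b'): window [5,6] length 2
  Position 7 ('c'): window [5,7] length 3
  Position 8 ('d'): window [5,8] length 4
  Position 9 ('g'): window [5,9] length 5 -- new best
  Position 10 ('g'): repeat (last at 9), move window start to 10
  Position 10 ('g'): window [10,10] length 1
Longest substring with no repeats: "fbcdg" with length 5

5


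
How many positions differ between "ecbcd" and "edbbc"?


Comparing "ecbcd" and "edbbc" position by position:
  Position 0: 'e' vs 'e' => same
  Position 1: 'c' vs 'd' => DIFFER
  Position 2: 'b' vs 'b' => same
  Position 3: 'c' vs 'b' => DIFFER
  Position 4: 'd' vs 'c' => DIFFER
Positions that differ: 3

3


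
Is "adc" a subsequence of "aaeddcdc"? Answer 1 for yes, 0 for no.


Check if "adc" is a subsequence of "aaeddcdc"
Greedy scan:
  Position 0 ('a'): matches sub[0] = 'a'
  Position 1 ('a'): no match needed
  Position 2 ('e'): no match needed
  Position 3 ('d'): matches sub[1] = 'd'
  Position 4 ('d'): no match needed
  Position 5 ('c'): matches sub[2] = 'c'
  Position 6 ('d'): no match needed
  Position 7 ('c'): no match needed
All 3 characters matched => is a subsequence

1


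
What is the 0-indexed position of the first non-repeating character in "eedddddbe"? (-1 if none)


Input: eedddddbe
Character frequencies:
  'b': 1
  'd': 5
  'e': 3
Scanning left to right for freq == 1:
  Position 0 ('e'): freq=3, skip
  Position 1 ('e'): freq=3, skip
  Position 2 ('d'): freq=5, skip
  Position 3 ('d'): freq=5, skip
  Position 4 ('d'): freq=5, skip
  Position 5 ('d'): freq=5, skip
  Position 6 ('d'): freq=5, skip
  Position 7 ('b'): unique! => answer = 7

7


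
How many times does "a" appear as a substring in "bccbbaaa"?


Searching for "a" in "bccbbaaa"
Scanning each position:
  Position 0: "b" => no
  Position 1: "c" => no
  Position 2: "c" => no
  Position 3: "b" => no
  Position 4: "b" => no
  Position 5: "a" => MATCH
  Position 6: "a" => MATCH
  Position 7: "a" => MATCH
Total occurrences: 3

3


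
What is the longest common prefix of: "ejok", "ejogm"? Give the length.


Words: ejok, ejogm
  Position 0: all 'e' => match
  Position 1: all 'j' => match
  Position 2: all 'o' => match
  Position 3: ('k', 'g') => mismatch, stop
LCP = "ejo" (length 3)

3


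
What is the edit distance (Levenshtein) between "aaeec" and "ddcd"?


Computing edit distance: "aaeec" -> "ddcd"
DP table:
           d    d    c    d
      0    1    2    3    4
  a   1    1    2    3    4
  a   2    2    2    3    4
  e   3    3    3    3    4
  e   4    4    4    4    4
  c   5    5    5    4    5
Edit distance = dp[5][4] = 5

5


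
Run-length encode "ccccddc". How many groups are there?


Input: ccccddc
Scanning for consecutive runs:
  Group 1: 'c' x 4 (positions 0-3)
  Group 2: 'd' x 2 (positions 4-5)
  Group 3: 'c' x 1 (positions 6-6)
Total groups: 3

3


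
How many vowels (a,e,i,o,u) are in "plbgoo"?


Input: plbgoo
Checking each character:
  'p' at position 0: consonant
  'l' at position 1: consonant
  'b' at position 2: consonant
  'g' at position 3: consonant
  'o' at position 4: vowel (running total: 1)
  'o' at position 5: vowel (running total: 2)
Total vowels: 2

2


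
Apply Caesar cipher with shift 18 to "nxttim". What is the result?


Caesar cipher: shift "nxttim" by 18
  'n' (pos 13) + 18 = pos 5 = 'f'
  'x' (pos 23) + 18 = pos 15 = 'p'
  't' (pos 19) + 18 = pos 11 = 'l'
  't' (pos 19) + 18 = pos 11 = 'l'
  'i' (pos 8) + 18 = pos 0 = 'a'
  'm' (pos 12) + 18 = pos 4 = 'e'
Result: fpllae

fpllae


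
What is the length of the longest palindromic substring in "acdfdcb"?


Input: "acdfdcb"
Checking substrings for palindromes:
  [1:6] "cdfdc" (len 5) => palindrome
  [2:5] "dfd" (len 3) => palindrome
Longest palindromic substring: "cdfdc" with length 5

5


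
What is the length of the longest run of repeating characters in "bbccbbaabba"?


Input: "bbccbbaabba"
Scanning for longest run:
  Position 1 ('b'): continues run of 'b', length=2
  Position 2 ('c'): new char, reset run to 1
  Position 3 ('c'): continues run of 'c', length=2
  Position 4 ('b'): new char, reset run to 1
  Position 5 ('b'): continues run of 'b', length=2
  Position 6 ('a'): new char, reset run to 1
  Position 7 ('a'): continues run of 'a', length=2
  Position 8 ('b'): new char, reset run to 1
  Position 9 ('b'): continues run of 'b', length=2
  Position 10 ('a'): new char, reset run to 1
Longest run: 'b' with length 2

2


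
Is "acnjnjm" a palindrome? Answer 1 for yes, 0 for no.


Input: acnjnjm
Reversed: mjnjnca
  Compare pos 0 ('a') with pos 6 ('m'): MISMATCH
  Compare pos 1 ('c') with pos 5 ('j'): MISMATCH
  Compare pos 2 ('n') with pos 4 ('n'): match
Result: not a palindrome

0


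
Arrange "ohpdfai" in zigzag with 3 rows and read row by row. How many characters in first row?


Zigzag "ohpdfai" into 3 rows:
Placing characters:
  'o' => row 0
  'h' => row 1
  'p' => row 2
  'd' => row 1
  'f' => row 0
  'a' => row 1
  'i' => row 2
Rows:
  Row 0: "of"
  Row 1: "hda"
  Row 2: "pi"
First row length: 2

2


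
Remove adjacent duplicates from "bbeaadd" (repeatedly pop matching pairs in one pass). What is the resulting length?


Input: bbeaadd
Stack-based adjacent duplicate removal:
  Read 'b': push. Stack: b
  Read 'b': matches stack top 'b' => pop. Stack: (empty)
  Read 'e': push. Stack: e
  Read 'a': push. Stack: ea
  Read 'a': matches stack top 'a' => pop. Stack: e
  Read 'd': push. Stack: ed
  Read 'd': matches stack top 'd' => pop. Stack: e
Final stack: "e" (length 1)

1


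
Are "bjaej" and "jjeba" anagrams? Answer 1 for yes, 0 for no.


Strings: "bjaej", "jjeba"
Sorted first:  abejj
Sorted second: abejj
Sorted forms match => anagrams

1


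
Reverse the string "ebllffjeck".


Input: ebllffjeck
Reading characters right to left:
  Position 9: 'k'
  Position 8: 'c'
  Position 7: 'e'
  Position 6: 'j'
  Position 5: 'f'
  Position 4: 'f'
  Position 3: 'l'
  Position 2: 'l'
  Position 1: 'b'
  Position 0: 'e'
Reversed: kcejffllbe

kcejffllbe


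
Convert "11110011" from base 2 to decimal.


Input: "11110011" in base 2
Positional expansion:
  Digit '1' (value 1) x 2^7 = 128
  Digit '1' (value 1) x 2^6 = 64
  Digit '1' (value 1) x 2^5 = 32
  Digit '1' (value 1) x 2^4 = 16
  Digit '0' (value 0) x 2^3 = 0
  Digit '0' (value 0) x 2^2 = 0
  Digit '1' (value 1) x 2^1 = 2
  Digit '1' (value 1) x 2^0 = 1
Sum = 243

243


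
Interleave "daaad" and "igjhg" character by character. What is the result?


Interleaving "daaad" and "igjhg":
  Position 0: 'd' from first, 'i' from second => "di"
  Position 1: 'a' from first, 'g' from second => "ag"
  Position 2: 'a' from first, 'j' from second => "aj"
  Position 3: 'a' from first, 'h' from second => "ah"
  Position 4: 'd' from first, 'g' from second => "dg"
Result: diagajahdg

diagajahdg


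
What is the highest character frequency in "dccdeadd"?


Input: dccdeadd
Character counts:
  'a': 1
  'c': 2
  'd': 4
  'e': 1
Maximum frequency: 4

4


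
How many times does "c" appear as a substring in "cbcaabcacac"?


Searching for "c" in "cbcaabcacac"
Scanning each position:
  Position 0: "c" => MATCH
  Position 1: "b" => no
  Position 2: "c" => MATCH
  Position 3: "a" => no
  Position 4: "a" => no
  Position 5: "b" => no
  Position 6: "c" => MATCH
  Position 7: "a" => no
  Position 8: "c" => MATCH
  Position 9: "a" => no
  Position 10: "c" => MATCH
Total occurrences: 5

5


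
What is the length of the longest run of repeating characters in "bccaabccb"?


Input: "bccaabccb"
Scanning for longest run:
  Position 1 ('c'): new char, reset run to 1
  Position 2 ('c'): continues run of 'c', length=2
  Position 3 ('a'): new char, reset run to 1
  Position 4 ('a'): continues run of 'a', length=2
  Position 5 ('b'): new char, reset run to 1
  Position 6 ('c'): new char, reset run to 1
  Position 7 ('c'): continues run of 'c', length=2
  Position 8 ('b'): new char, reset run to 1
Longest run: 'c' with length 2

2


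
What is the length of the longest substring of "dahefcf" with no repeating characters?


Input: "dahefcf"
Sliding window (track last position of each char):
  Position 0 ('d'): window [0,0] length 1 -- new best
  Position 1 ('a'): window [0,1] length 2 -- new best
  Position 2 ('h'): window [0,2] length 3 -- new best
  Position 3 ('e'): window [0,3] length 4 -- new best
  Position 4 ('f'): window [0,4] length 5 -- new best
  Position 5 ('c'): window [0,5] length 6 -- new best
  Position 6 ('f'): repeat (last at 4), move window start to 5
  Position 6 ('f'): window [5,6] length 2
Longest substring with no repeats: "dahefc" with length 6

6


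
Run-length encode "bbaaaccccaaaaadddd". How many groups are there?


Input: bbaaaccccaaaaadddd
Scanning for consecutive runs:
  Group 1: 'b' x 2 (positions 0-1)
  Group 2: 'a' x 3 (positions 2-4)
  Group 3: 'c' x 4 (positions 5-8)
  Group 4: 'a' x 5 (positions 9-13)
  Group 5: 'd' x 4 (positions 14-17)
Total groups: 5

5


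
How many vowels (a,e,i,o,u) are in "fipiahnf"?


Input: fipiahnf
Checking each character:
  'f' at position 0: consonant
  'i' at position 1: vowel (running total: 1)
  'p' at position 2: consonant
  'i' at position 3: vowel (running total: 2)
  'a' at position 4: vowel (running total: 3)
  'h' at position 5: consonant
  'n' at position 6: consonant
  'f' at position 7: consonant
Total vowels: 3

3


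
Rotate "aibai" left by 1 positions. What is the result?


Input: "aibai", rotate left by 1
First 1 characters: "a"
Remaining characters: "ibai"
Concatenate remaining + first: "ibai" + "a" = "ibaia"

ibaia


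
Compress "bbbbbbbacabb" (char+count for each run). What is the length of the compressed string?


Input: bbbbbbbacabb
Runs:
  'b' x 7 => "b7"
  'a' x 1 => "a1"
  'c' x 1 => "c1"
  'a' x 1 => "a1"
  'b' x 2 => "b2"
Compressed: "b7a1c1a1b2"
Compressed length: 10

10


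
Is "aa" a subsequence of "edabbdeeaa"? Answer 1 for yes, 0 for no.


Check if "aa" is a subsequence of "edabbdeeaa"
Greedy scan:
  Position 0 ('e'): no match needed
  Position 1 ('d'): no match needed
  Position 2 ('a'): matches sub[0] = 'a'
  Position 3 ('b'): no match needed
  Position 4 ('b'): no match needed
  Position 5 ('d'): no match needed
  Position 6 ('e'): no match needed
  Position 7 ('e'): no match needed
  Position 8 ('a'): matches sub[1] = 'a'
  Position 9 ('a'): no match needed
All 2 characters matched => is a subsequence

1


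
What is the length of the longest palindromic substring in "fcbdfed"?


Input: "fcbdfed"
Checking substrings for palindromes:
  No multi-char palindromic substrings found
Longest palindromic substring: "f" with length 1

1


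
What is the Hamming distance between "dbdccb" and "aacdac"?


Comparing "dbdccb" and "aacdac" position by position:
  Position 0: 'd' vs 'a' => differ
  Position 1: 'b' vs 'a' => differ
  Position 2: 'd' vs 'c' => differ
  Position 3: 'c' vs 'd' => differ
  Position 4: 'c' vs 'a' => differ
  Position 5: 'b' vs 'c' => differ
Total differences (Hamming distance): 6

6


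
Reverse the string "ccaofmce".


Input: ccaofmce
Reading characters right to left:
  Position 7: 'e'
  Position 6: 'c'
  Position 5: 'm'
  Position 4: 'f'
  Position 3: 'o'
  Position 2: 'a'
  Position 1: 'c'
  Position 0: 'c'
Reversed: ecmfoacc

ecmfoacc


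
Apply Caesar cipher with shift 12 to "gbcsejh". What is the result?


Caesar cipher: shift "gbcsejh" by 12
  'g' (pos 6) + 12 = pos 18 = 's'
  'b' (pos 1) + 12 = pos 13 = 'n'
  'c' (pos 2) + 12 = pos 14 = 'o'
  's' (pos 18) + 12 = pos 4 = 'e'
  'e' (pos 4) + 12 = pos 16 = 'q'
  'j' (pos 9) + 12 = pos 21 = 'v'
  'h' (pos 7) + 12 = pos 19 = 't'
Result: snoeqvt

snoeqvt


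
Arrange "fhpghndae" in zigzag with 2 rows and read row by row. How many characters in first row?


Zigzag "fhpghndae" into 2 rows:
Placing characters:
  'f' => row 0
  'h' => row 1
  'p' => row 0
  'g' => row 1
  'h' => row 0
  'n' => row 1
  'd' => row 0
  'a' => row 1
  'e' => row 0
Rows:
  Row 0: "fphde"
  Row 1: "hgna"
First row length: 5

5


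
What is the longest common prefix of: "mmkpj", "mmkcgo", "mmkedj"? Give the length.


Words: mmkpj, mmkcgo, mmkedj
  Position 0: all 'm' => match
  Position 1: all 'm' => match
  Position 2: all 'k' => match
  Position 3: ('p', 'c', 'e') => mismatch, stop
LCP = "mmk" (length 3)

3


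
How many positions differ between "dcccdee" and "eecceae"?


Comparing "dcccdee" and "eecceae" position by position:
  Position 0: 'd' vs 'e' => DIFFER
  Position 1: 'c' vs 'e' => DIFFER
  Position 2: 'c' vs 'c' => same
  Position 3: 'c' vs 'c' => same
  Position 4: 'd' vs 'e' => DIFFER
  Position 5: 'e' vs 'a' => DIFFER
  Position 6: 'e' vs 'e' => same
Positions that differ: 4

4


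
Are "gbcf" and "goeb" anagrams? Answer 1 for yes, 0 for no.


Strings: "gbcf", "goeb"
Sorted first:  bcfg
Sorted second: bego
Differ at position 1: 'c' vs 'e' => not anagrams

0


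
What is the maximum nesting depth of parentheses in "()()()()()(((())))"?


Input: "()()()()()(((())))"
Tracking depth:
  Position 0 '(': depth becomes 1
  Position 1 ')': depth becomes 0
  Position 2 '(': depth becomes 1
  Position 3 ')': depth becomes 0
  Position 4 '(': depth becomes 1
  Position 5 ')': depth becomes 0
  Position 6 '(': depth becomes 1
  Position 7 ')': depth becomes 0
  Position 8 '(': depth becomes 1
  Position 9 ')': depth becomes 0
  Position 10 '(': depth becomes 1
  Position 11 '(': depth becomes 2
  Position 12 '(': depth becomes 3
  Position 13 '(': depth becomes 4
  Position 14 ')': depth becomes 3
  Position 15 ')': depth becomes 2
  Position 16 ')': depth becomes 1
  Position 17 ')': depth becomes 0
Maximum depth reached: 4

4


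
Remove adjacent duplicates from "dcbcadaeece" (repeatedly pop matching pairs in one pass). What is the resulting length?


Input: dcbcadaeece
Stack-based adjacent duplicate removal:
  Read 'd': push. Stack: d
  Read 'c': push. Stack: dc
  Read 'b': push. Stack: dcb
  Read 'c': push. Stack: dcbc
  Read 'a': push. Stack: dcbca
  Read 'd': push. Stack: dcbcad
  Read 'a': push. Stack: dcbcada
  Read 'e': push. Stack: dcbcadae
  Read 'e': matches stack top 'e' => pop. Stack: dcbcada
  Read 'c': push. Stack: dcbcadac
  Read 'e': push. Stack: dcbcadace
Final stack: "dcbcadace" (length 9)

9


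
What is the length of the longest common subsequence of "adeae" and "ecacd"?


LCS of "adeae" and "ecacd"
DP table:
           e    c    a    c    d
      0    0    0    0    0    0
  a   0    0    0    1    1    1
  d   0    0    0    1    1    2
  e   0    1    1    1    1    2
  a   0    1    1    2    2    2
  e   0    1    1    2    2    2
LCS length = dp[5][5] = 2

2


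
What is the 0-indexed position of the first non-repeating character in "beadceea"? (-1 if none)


Input: beadceea
Character frequencies:
  'a': 2
  'b': 1
  'c': 1
  'd': 1
  'e': 3
Scanning left to right for freq == 1:
  Position 0 ('b'): unique! => answer = 0

0


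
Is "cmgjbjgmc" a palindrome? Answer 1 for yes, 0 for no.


Input: cmgjbjgmc
Reversed: cmgjbjgmc
  Compare pos 0 ('c') with pos 8 ('c'): match
  Compare pos 1 ('m') with pos 7 ('m'): match
  Compare pos 2 ('g') with pos 6 ('g'): match
  Compare pos 3 ('j') with pos 5 ('j'): match
Result: palindrome

1


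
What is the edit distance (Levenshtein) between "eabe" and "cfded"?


Computing edit distance: "eabe" -> "cfded"
DP table:
           c    f    d    e    d
      0    1    2    3    4    5
  e   1    1    2    3    3    4
  a   2    2    2    3    4    4
  b   3    3    3    3    4    5
  e   4    4    4    4    3    4
Edit distance = dp[4][5] = 4

4


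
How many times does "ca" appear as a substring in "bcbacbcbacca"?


Searching for "ca" in "bcbacbcbacca"
Scanning each position:
  Position 0: "bc" => no
  Position 1: "cb" => no
  Position 2: "ba" => no
  Position 3: "ac" => no
  Position 4: "cb" => no
  Position 5: "bc" => no
  Position 6: "cb" => no
  Position 7: "ba" => no
  Position 8: "ac" => no
  Position 9: "cc" => no
  Position 10: "ca" => MATCH
Total occurrences: 1

1


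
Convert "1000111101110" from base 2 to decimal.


Input: "1000111101110" in base 2
Positional expansion:
  Digit '1' (value 1) x 2^12 = 4096
  Digit '0' (value 0) x 2^11 = 0
  Digit '0' (value 0) x 2^10 = 0
  Digit '0' (value 0) x 2^9 = 0
  Digit '1' (value 1) x 2^8 = 256
  Digit '1' (value 1) x 2^7 = 128
  Digit '1' (value 1) x 2^6 = 64
  Digit '1' (value 1) x 2^5 = 32
  Digit '0' (value 0) x 2^4 = 0
  Digit '1' (value 1) x 2^3 = 8
  Digit '1' (value 1) x 2^2 = 4
  Digit '1' (value 1) x 2^1 = 2
  Digit '0' (value 0) x 2^0 = 0
Sum = 4590

4590


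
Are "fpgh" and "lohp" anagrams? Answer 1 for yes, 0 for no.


Strings: "fpgh", "lohp"
Sorted first:  fghp
Sorted second: hlop
Differ at position 0: 'f' vs 'h' => not anagrams

0


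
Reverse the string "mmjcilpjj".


Input: mmjcilpjj
Reading characters right to left:
  Position 8: 'j'
  Position 7: 'j'
  Position 6: 'p'
  Position 5: 'l'
  Position 4: 'i'
  Position 3: 'c'
  Position 2: 'j'
  Position 1: 'm'
  Position 0: 'm'
Reversed: jjplicjmm

jjplicjmm


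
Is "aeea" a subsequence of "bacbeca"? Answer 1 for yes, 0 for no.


Check if "aeea" is a subsequence of "bacbeca"
Greedy scan:
  Position 0 ('b'): no match needed
  Position 1 ('a'): matches sub[0] = 'a'
  Position 2 ('c'): no match needed
  Position 3 ('b'): no match needed
  Position 4 ('e'): matches sub[1] = 'e'
  Position 5 ('c'): no match needed
  Position 6 ('a'): no match needed
Only matched 2/4 characters => not a subsequence

0


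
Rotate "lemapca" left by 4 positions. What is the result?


Input: "lemapca", rotate left by 4
First 4 characters: "lema"
Remaining characters: "pca"
Concatenate remaining + first: "pca" + "lema" = "pcalema"

pcalema


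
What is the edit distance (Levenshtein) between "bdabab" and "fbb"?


Computing edit distance: "bdabab" -> "fbb"
DP table:
           f    b    b
      0    1    2    3
  b   1    1    1    2
  d   2    2    2    2
  a   3    3    3    3
  b   4    4    3    3
  a   5    5    4    4
  b   6    6    5    4
Edit distance = dp[6][3] = 4

4


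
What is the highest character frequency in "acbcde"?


Input: acbcde
Character counts:
  'a': 1
  'b': 1
  'c': 2
  'd': 1
  'e': 1
Maximum frequency: 2

2


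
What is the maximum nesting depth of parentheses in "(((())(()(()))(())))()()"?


Input: "(((())(()(()))(())))()()"
Tracking depth:
  Position 0 '(': depth becomes 1
  Position 1 '(': depth becomes 2
  Position 2 '(': depth becomes 3
  Position 3 '(': depth becomes 4
  Position 4 ')': depth becomes 3
  Position 5 ')': depth becomes 2
  Position 6 '(': depth becomes 3
  Position 7 '(': depth becomes 4
  Position 8 ')': depth becomes 3
  Position 9 '(': depth becomes 4
  Position 10 '(': depth becomes 5
  Position 11 ')': depth becomes 4
  Position 12 ')': depth becomes 3
  Position 13 ')': depth becomes 2
  Position 14 '(': depth becomes 3
  Position 15 '(': depth becomes 4
  Position 16 ')': depth becomes 3
  Position 17 ')': depth becomes 2
  Position 18 ')': depth becomes 1
  Position 19 ')': depth becomes 0
  Position 20 '(': depth becomes 1
  Position 21 ')': depth becomes 0
  Position 22 '(': depth becomes 1
  Position 23 ')': depth becomes 0
Maximum depth reached: 5

5


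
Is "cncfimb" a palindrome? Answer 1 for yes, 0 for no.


Input: cncfimb
Reversed: bmifcnc
  Compare pos 0 ('c') with pos 6 ('b'): MISMATCH
  Compare pos 1 ('n') with pos 5 ('m'): MISMATCH
  Compare pos 2 ('c') with pos 4 ('i'): MISMATCH
Result: not a palindrome

0


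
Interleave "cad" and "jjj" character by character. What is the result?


Interleaving "cad" and "jjj":
  Position 0: 'c' from first, 'j' from second => "cj"
  Position 1: 'a' from first, 'j' from second => "aj"
  Position 2: 'd' from first, 'j' from second => "dj"
Result: cjajdj

cjajdj


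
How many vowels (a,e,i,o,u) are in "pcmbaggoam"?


Input: pcmbaggoam
Checking each character:
  'p' at position 0: consonant
  'c' at position 1: consonant
  'm' at position 2: consonant
  'b' at position 3: consonant
  'a' at position 4: vowel (running total: 1)
  'g' at position 5: consonant
  'g' at position 6: consonant
  'o' at position 7: vowel (running total: 2)
  'a' at position 8: vowel (running total: 3)
  'm' at position 9: consonant
Total vowels: 3

3


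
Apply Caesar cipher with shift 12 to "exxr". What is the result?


Caesar cipher: shift "exxr" by 12
  'e' (pos 4) + 12 = pos 16 = 'q'
  'x' (pos 23) + 12 = pos 9 = 'j'
  'x' (pos 23) + 12 = pos 9 = 'j'
  'r' (pos 17) + 12 = pos 3 = 'd'
Result: qjjd

qjjd


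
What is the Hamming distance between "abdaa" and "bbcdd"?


Comparing "abdaa" and "bbcdd" position by position:
  Position 0: 'a' vs 'b' => differ
  Position 1: 'b' vs 'b' => same
  Position 2: 'd' vs 'c' => differ
  Position 3: 'a' vs 'd' => differ
  Position 4: 'a' vs 'd' => differ
Total differences (Hamming distance): 4

4


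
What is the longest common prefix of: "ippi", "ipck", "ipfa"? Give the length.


Words: ippi, ipck, ipfa
  Position 0: all 'i' => match
  Position 1: all 'p' => match
  Position 2: ('p', 'c', 'f') => mismatch, stop
LCP = "ip" (length 2)

2


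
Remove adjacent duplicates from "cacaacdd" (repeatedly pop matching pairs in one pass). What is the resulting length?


Input: cacaacdd
Stack-based adjacent duplicate removal:
  Read 'c': push. Stack: c
  Read 'a': push. Stack: ca
  Read 'c': push. Stack: cac
  Read 'a': push. Stack: caca
  Read 'a': matches stack top 'a' => pop. Stack: cac
  Read 'c': matches stack top 'c' => pop. Stack: ca
  Read 'd': push. Stack: cad
  Read 'd': matches stack top 'd' => pop. Stack: ca
Final stack: "ca" (length 2)

2


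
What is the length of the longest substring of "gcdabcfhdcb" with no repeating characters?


Input: "gcdabcfhdcb"
Sliding window (track last position of each char):
  Position 0 ('g'): window [0,0] length 1 -- new best
  Position 1 ('c'): window [0,1] length 2 -- new best
  Position 2 ('d'): window [0,2] length 3 -- new best
  Position 3 ('a'): window [0,3] length 4 -- new best
  Position 4 ('b'): window [0,4] length 5 -- new best
  Position 5 ('c'): repeat (last at 1), move window start to 2
  Position 5 ('c'): window [2,5] length 4
  Position 6 ('f'): window [2,6] length 5
  Position 7 ('h'): window [2,7] length 6 -- new best
  Position 8 ('d'): repeat (last at 2), move window start to 3
  Position 8 ('d'): window [3,8] length 6
  Position 9 ('c'): repeat (last at 5), move window start to 6
  Position 9 ('c'): window [6,9] length 4
  Position 10 ('b'): window [6,10] length 5
Longest substring with no repeats: "dabcfh" with length 6

6


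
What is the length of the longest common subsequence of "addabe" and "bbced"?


LCS of "addabe" and "bbced"
DP table:
           b    b    c    e    d
      0    0    0    0    0    0
  a   0    0    0    0    0    0
  d   0    0    0    0    0    1
  d   0    0    0    0    0    1
  a   0    0    0    0    0    1
  b   0    1    1    1    1    1
  e   0    1    1    1    2    2
LCS length = dp[6][5] = 2

2


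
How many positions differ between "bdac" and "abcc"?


Comparing "bdac" and "abcc" position by position:
  Position 0: 'b' vs 'a' => DIFFER
  Position 1: 'd' vs 'b' => DIFFER
  Position 2: 'a' vs 'c' => DIFFER
  Position 3: 'c' vs 'c' => same
Positions that differ: 3

3


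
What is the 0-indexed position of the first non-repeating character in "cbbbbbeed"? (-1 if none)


Input: cbbbbbeed
Character frequencies:
  'b': 5
  'c': 1
  'd': 1
  'e': 2
Scanning left to right for freq == 1:
  Position 0 ('c'): unique! => answer = 0

0


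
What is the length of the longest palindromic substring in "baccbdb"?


Input: "baccbdb"
Checking substrings for palindromes:
  [4:7] "bdb" (len 3) => palindrome
  [2:4] "cc" (len 2) => palindrome
Longest palindromic substring: "bdb" with length 3

3


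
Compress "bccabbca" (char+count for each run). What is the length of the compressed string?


Input: bccabbca
Runs:
  'b' x 1 => "b1"
  'c' x 2 => "c2"
  'a' x 1 => "a1"
  'b' x 2 => "b2"
  'c' x 1 => "c1"
  'a' x 1 => "a1"
Compressed: "b1c2a1b2c1a1"
Compressed length: 12

12


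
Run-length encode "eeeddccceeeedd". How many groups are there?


Input: eeeddccceeeedd
Scanning for consecutive runs:
  Group 1: 'e' x 3 (positions 0-2)
  Group 2: 'd' x 2 (positions 3-4)
  Group 3: 'c' x 3 (positions 5-7)
  Group 4: 'e' x 4 (positions 8-11)
  Group 5: 'd' x 2 (positions 12-13)
Total groups: 5

5


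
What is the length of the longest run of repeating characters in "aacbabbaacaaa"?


Input: "aacbabbaacaaa"
Scanning for longest run:
  Position 1 ('a'): continues run of 'a', length=2
  Position 2 ('c'): new char, reset run to 1
  Position 3 ('b'): new char, reset run to 1
  Position 4 ('a'): new char, reset run to 1
  Position 5 ('b'): new char, reset run to 1
  Position 6 ('b'): continues run of 'b', length=2
  Position 7 ('a'): new char, reset run to 1
  Position 8 ('a'): continues run of 'a', length=2
  Position 9 ('c'): new char, reset run to 1
  Position 10 ('a'): new char, reset run to 1
  Position 11 ('a'): continues run of 'a', length=2
  Position 12 ('a'): continues run of 'a', length=3
Longest run: 'a' with length 3

3


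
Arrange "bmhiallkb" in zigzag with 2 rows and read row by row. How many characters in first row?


Zigzag "bmhiallkb" into 2 rows:
Placing characters:
  'b' => row 0
  'm' => row 1
  'h' => row 0
  'i' => row 1
  'a' => row 0
  'l' => row 1
  'l' => row 0
  'k' => row 1
  'b' => row 0
Rows:
  Row 0: "bhalb"
  Row 1: "milk"
First row length: 5

5


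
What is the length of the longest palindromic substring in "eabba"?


Input: "eabba"
Checking substrings for palindromes:
  [1:5] "abba" (len 4) => palindrome
  [2:4] "bb" (len 2) => palindrome
Longest palindromic substring: "abba" with length 4

4


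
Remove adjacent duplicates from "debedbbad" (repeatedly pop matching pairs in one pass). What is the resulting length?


Input: debedbbad
Stack-based adjacent duplicate removal:
  Read 'd': push. Stack: d
  Read 'e': push. Stack: de
  Read 'b': push. Stack: deb
  Read 'e': push. Stack: debe
  Read 'd': push. Stack: debed
  Read 'b': push. Stack: debedb
  Read 'b': matches stack top 'b' => pop. Stack: debed
  Read 'a': push. Stack: debeda
  Read 'd': push. Stack: debedad
Final stack: "debedad" (length 7)

7


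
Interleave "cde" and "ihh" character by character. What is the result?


Interleaving "cde" and "ihh":
  Position 0: 'c' from first, 'i' from second => "ci"
  Position 1: 'd' from first, 'h' from second => "dh"
  Position 2: 'e' from first, 'h' from second => "eh"
Result: cidheh

cidheh


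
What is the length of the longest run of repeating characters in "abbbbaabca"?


Input: "abbbbaabca"
Scanning for longest run:
  Position 1 ('b'): new char, reset run to 1
  Position 2 ('b'): continues run of 'b', length=2
  Position 3 ('b'): continues run of 'b', length=3
  Position 4 ('b'): continues run of 'b', length=4
  Position 5 ('a'): new char, reset run to 1
  Position 6 ('a'): continues run of 'a', length=2
  Position 7 ('b'): new char, reset run to 1
  Position 8 ('c'): new char, reset run to 1
  Position 9 ('a'): new char, reset run to 1
Longest run: 'b' with length 4

4


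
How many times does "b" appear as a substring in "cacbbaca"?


Searching for "b" in "cacbbaca"
Scanning each position:
  Position 0: "c" => no
  Position 1: "a" => no
  Position 2: "c" => no
  Position 3: "b" => MATCH
  Position 4: "b" => MATCH
  Position 5: "a" => no
  Position 6: "c" => no
  Position 7: "a" => no
Total occurrences: 2

2


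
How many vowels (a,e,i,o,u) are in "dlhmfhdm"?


Input: dlhmfhdm
Checking each character:
  'd' at position 0: consonant
  'l' at position 1: consonant
  'h' at position 2: consonant
  'm' at position 3: consonant
  'f' at position 4: consonant
  'h' at position 5: consonant
  'd' at position 6: consonant
  'm' at position 7: consonant
Total vowels: 0

0


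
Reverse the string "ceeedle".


Input: ceeedle
Reading characters right to left:
  Position 6: 'e'
  Position 5: 'l'
  Position 4: 'd'
  Position 3: 'e'
  Position 2: 'e'
  Position 1: 'e'
  Position 0: 'c'
Reversed: eldeeec

eldeeec


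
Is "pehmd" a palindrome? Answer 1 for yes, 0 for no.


Input: pehmd
Reversed: dmhep
  Compare pos 0 ('p') with pos 4 ('d'): MISMATCH
  Compare pos 1 ('e') with pos 3 ('m'): MISMATCH
Result: not a palindrome

0


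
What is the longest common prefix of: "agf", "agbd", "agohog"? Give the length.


Words: agf, agbd, agohog
  Position 0: all 'a' => match
  Position 1: all 'g' => match
  Position 2: ('f', 'b', 'o') => mismatch, stop
LCP = "ag" (length 2)

2


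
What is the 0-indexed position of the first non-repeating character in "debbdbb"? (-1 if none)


Input: debbdbb
Character frequencies:
  'b': 4
  'd': 2
  'e': 1
Scanning left to right for freq == 1:
  Position 0 ('d'): freq=2, skip
  Position 1 ('e'): unique! => answer = 1

1


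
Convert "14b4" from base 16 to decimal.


Input: "14b4" in base 16
Positional expansion:
  Digit '1' (value 1) x 16^3 = 4096
  Digit '4' (value 4) x 16^2 = 1024
  Digit 'b' (value 11) x 16^1 = 176
  Digit '4' (value 4) x 16^0 = 4
Sum = 5300

5300


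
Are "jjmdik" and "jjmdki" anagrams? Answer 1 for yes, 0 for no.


Strings: "jjmdik", "jjmdki"
Sorted first:  dijjkm
Sorted second: dijjkm
Sorted forms match => anagrams

1


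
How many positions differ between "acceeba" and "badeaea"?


Comparing "acceeba" and "badeaea" position by position:
  Position 0: 'a' vs 'b' => DIFFER
  Position 1: 'c' vs 'a' => DIFFER
  Position 2: 'c' vs 'd' => DIFFER
  Position 3: 'e' vs 'e' => same
  Position 4: 'e' vs 'a' => DIFFER
  Position 5: 'b' vs 'e' => DIFFER
  Position 6: 'a' vs 'a' => same
Positions that differ: 5

5


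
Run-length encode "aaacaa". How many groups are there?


Input: aaacaa
Scanning for consecutive runs:
  Group 1: 'a' x 3 (positions 0-2)
  Group 2: 'c' x 1 (positions 3-3)
  Group 3: 'a' x 2 (positions 4-5)
Total groups: 3

3


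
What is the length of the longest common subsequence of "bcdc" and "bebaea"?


LCS of "bcdc" and "bebaea"
DP table:
           b    e    b    a    e    a
      0    0    0    0    0    0    0
  b   0    1    1    1    1    1    1
  c   0    1    1    1    1    1    1
  d   0    1    1    1    1    1    1
  c   0    1    1    1    1    1    1
LCS length = dp[4][6] = 1

1


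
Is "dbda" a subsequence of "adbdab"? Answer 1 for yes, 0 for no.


Check if "dbda" is a subsequence of "adbdab"
Greedy scan:
  Position 0 ('a'): no match needed
  Position 1 ('d'): matches sub[0] = 'd'
  Position 2 ('b'): matches sub[1] = 'b'
  Position 3 ('d'): matches sub[2] = 'd'
  Position 4 ('a'): matches sub[3] = 'a'
  Position 5 ('b'): no match needed
All 4 characters matched => is a subsequence

1


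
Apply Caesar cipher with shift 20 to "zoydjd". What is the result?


Caesar cipher: shift "zoydjd" by 20
  'z' (pos 25) + 20 = pos 19 = 't'
  'o' (pos 14) + 20 = pos 8 = 'i'
  'y' (pos 24) + 20 = pos 18 = 's'
  'd' (pos 3) + 20 = pos 23 = 'x'
  'j' (pos 9) + 20 = pos 3 = 'd'
  'd' (pos 3) + 20 = pos 23 = 'x'
Result: tisxdx

tisxdx


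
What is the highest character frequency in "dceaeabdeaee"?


Input: dceaeabdeaee
Character counts:
  'a': 3
  'b': 1
  'c': 1
  'd': 2
  'e': 5
Maximum frequency: 5

5


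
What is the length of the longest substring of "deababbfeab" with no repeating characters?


Input: "deababbfeab"
Sliding window (track last position of each char):
  Position 0 ('d'): window [0,0] length 1 -- new best
  Position 1 ('e'): window [0,1] length 2 -- new best
  Position 2 ('a'): window [0,2] length 3 -- new best
  Position 3 ('b'): window [0,3] length 4 -- new best
  Position 4 ('a'): repeat (last at 2), move window start to 3
  Position 4 ('a'): window [3,4] length 2
  Position 5 ('b'): repeat (last at 3), move window start to 4
  Position 5 ('b'): window [4,5] length 2
  Position 6 ('b'): repeat (last at 5), move window start to 6
  Position 6 ('b'): window [6,6] length 1
  Position 7 ('f'): window [6,7] length 2
  Position 8 ('e'): window [6,8] length 3
  Position 9 ('a'): window [6,9] length 4
  Position 10 ('b'): repeat (last at 6), move window start to 7
  Position 10 ('b'): window [7,10] length 4
Longest substring with no repeats: "deab" with length 4

4


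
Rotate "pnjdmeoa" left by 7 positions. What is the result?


Input: "pnjdmeoa", rotate left by 7
First 7 characters: "pnjdmeo"
Remaining characters: "a"
Concatenate remaining + first: "a" + "pnjdmeo" = "apnjdmeo"

apnjdmeo


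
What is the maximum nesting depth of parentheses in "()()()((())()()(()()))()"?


Input: "()()()((())()()(()()))()"
Tracking depth:
  Position 0 '(': depth becomes 1
  Position 1 ')': depth becomes 0
  Position 2 '(': depth becomes 1
  Position 3 ')': depth becomes 0
  Position 4 '(': depth becomes 1
  Position 5 ')': depth becomes 0
  Position 6 '(': depth becomes 1
  Position 7 '(': depth becomes 2
  Position 8 '(': depth becomes 3
  Position 9 ')': depth becomes 2
  Position 10 ')': depth becomes 1
  Position 11 '(': depth becomes 2
  Position 12 ')': depth becomes 1
  Position 13 '(': depth becomes 2
  Position 14 ')': depth becomes 1
  Position 15 '(': depth becomes 2
  Position 16 '(': depth becomes 3
  Position 17 ')': depth becomes 2
  Position 18 '(': depth becomes 3
  Position 19 ')': depth becomes 2
  Position 20 ')': depth becomes 1
  Position 21 ')': depth becomes 0
  Position 22 '(': depth becomes 1
  Position 23 ')': depth becomes 0
Maximum depth reached: 3

3


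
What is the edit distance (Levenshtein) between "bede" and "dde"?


Computing edit distance: "bede" -> "dde"
DP table:
           d    d    e
      0    1    2    3
  b   1    1    2    3
  e   2    2    2    2
  d   3    2    2    3
  e   4    3    3    2
Edit distance = dp[4][3] = 2

2


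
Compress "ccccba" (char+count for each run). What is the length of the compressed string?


Input: ccccba
Runs:
  'c' x 4 => "c4"
  'b' x 1 => "b1"
  'a' x 1 => "a1"
Compressed: "c4b1a1"
Compressed length: 6

6


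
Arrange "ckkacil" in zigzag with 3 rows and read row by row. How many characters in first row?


Zigzag "ckkacil" into 3 rows:
Placing characters:
  'c' => row 0
  'k' => row 1
  'k' => row 2
  'a' => row 1
  'c' => row 0
  'i' => row 1
  'l' => row 2
Rows:
  Row 0: "cc"
  Row 1: "kai"
  Row 2: "kl"
First row length: 2

2


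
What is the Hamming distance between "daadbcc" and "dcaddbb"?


Comparing "daadbcc" and "dcaddbb" position by position:
  Position 0: 'd' vs 'd' => same
  Position 1: 'a' vs 'c' => differ
  Position 2: 'a' vs 'a' => same
  Position 3: 'd' vs 'd' => same
  Position 4: 'b' vs 'd' => differ
  Position 5: 'c' vs 'b' => differ
  Position 6: 'c' vs 'b' => differ
Total differences (Hamming distance): 4

4


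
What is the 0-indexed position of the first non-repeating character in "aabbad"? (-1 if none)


Input: aabbad
Character frequencies:
  'a': 3
  'b': 2
  'd': 1
Scanning left to right for freq == 1:
  Position 0 ('a'): freq=3, skip
  Position 1 ('a'): freq=3, skip
  Position 2 ('b'): freq=2, skip
  Position 3 ('b'): freq=2, skip
  Position 4 ('a'): freq=3, skip
  Position 5 ('d'): unique! => answer = 5

5


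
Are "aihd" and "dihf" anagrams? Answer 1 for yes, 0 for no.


Strings: "aihd", "dihf"
Sorted first:  adhi
Sorted second: dfhi
Differ at position 0: 'a' vs 'd' => not anagrams

0


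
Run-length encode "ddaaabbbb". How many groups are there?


Input: ddaaabbbb
Scanning for consecutive runs:
  Group 1: 'd' x 2 (positions 0-1)
  Group 2: 'a' x 3 (positions 2-4)
  Group 3: 'b' x 4 (positions 5-8)
Total groups: 3

3


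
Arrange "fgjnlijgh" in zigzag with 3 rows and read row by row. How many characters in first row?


Zigzag "fgjnlijgh" into 3 rows:
Placing characters:
  'f' => row 0
  'g' => row 1
  'j' => row 2
  'n' => row 1
  'l' => row 0
  'i' => row 1
  'j' => row 2
  'g' => row 1
  'h' => row 0
Rows:
  Row 0: "flh"
  Row 1: "gnig"
  Row 2: "jj"
First row length: 3

3


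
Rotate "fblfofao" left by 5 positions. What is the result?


Input: "fblfofao", rotate left by 5
First 5 characters: "fblfo"
Remaining characters: "fao"
Concatenate remaining + first: "fao" + "fblfo" = "faofblfo"

faofblfo


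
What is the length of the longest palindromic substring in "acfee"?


Input: "acfee"
Checking substrings for palindromes:
  [3:5] "ee" (len 2) => palindrome
Longest palindromic substring: "ee" with length 2

2
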